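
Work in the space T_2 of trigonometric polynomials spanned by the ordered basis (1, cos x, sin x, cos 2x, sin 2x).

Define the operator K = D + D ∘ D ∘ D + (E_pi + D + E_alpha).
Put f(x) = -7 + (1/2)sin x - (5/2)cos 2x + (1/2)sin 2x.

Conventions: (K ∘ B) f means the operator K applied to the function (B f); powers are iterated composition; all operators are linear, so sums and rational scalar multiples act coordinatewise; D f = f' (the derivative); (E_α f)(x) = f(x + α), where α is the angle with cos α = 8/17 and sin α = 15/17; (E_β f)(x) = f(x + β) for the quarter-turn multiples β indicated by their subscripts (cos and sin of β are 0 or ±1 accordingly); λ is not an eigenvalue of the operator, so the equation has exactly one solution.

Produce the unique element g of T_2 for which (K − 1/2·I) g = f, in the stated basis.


write g with unknown coordinates in the stated basis and equate coefficients in (K − 1/2·I) g = f
solving from the highest basis element down gives g = -14/3 - (64/313)cos x - (35/313)sin x + (1997/11617)cos 2x + (9127/11617)sin 2x
check: K g = -28/3 - (32/313)cos x + (139/313)sin x - (28044/11617)cos 2x + (10372/11617)sin 2x
so K g − 1/2·g = -7 + (1/2)sin x - (5/2)cos 2x + (1/2)sin 2x = f ✓

g(x) = -14/3 - (64/313)cos x - (35/313)sin x + (1997/11617)cos 2x + (9127/11617)sin 2x


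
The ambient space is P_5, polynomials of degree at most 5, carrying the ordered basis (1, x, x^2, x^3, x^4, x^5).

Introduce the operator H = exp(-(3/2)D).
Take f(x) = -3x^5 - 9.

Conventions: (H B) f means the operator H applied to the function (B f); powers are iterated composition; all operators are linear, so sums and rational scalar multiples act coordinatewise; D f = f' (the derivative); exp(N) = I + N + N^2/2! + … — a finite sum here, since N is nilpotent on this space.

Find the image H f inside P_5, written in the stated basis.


the result is g(x) = -3x^5 + (45/2)x^4 - (135/2)x^3 + (405/4)x^2 - (1215/16)x + 441/32

order-1 term: (45/2)x^4
order-2 term: -(135/2)x^3
order-3 term: (405/4)x^2
order-4 term: -(1215/16)x
order-5 term: 729/32
the series for exp(-(3/2)D) f terminates at order 5
exp(-(3/2)D) f = -3x^5 + (45/2)x^4 - (135/2)x^3 + (405/4)x^2 - (1215/16)x + 441/32


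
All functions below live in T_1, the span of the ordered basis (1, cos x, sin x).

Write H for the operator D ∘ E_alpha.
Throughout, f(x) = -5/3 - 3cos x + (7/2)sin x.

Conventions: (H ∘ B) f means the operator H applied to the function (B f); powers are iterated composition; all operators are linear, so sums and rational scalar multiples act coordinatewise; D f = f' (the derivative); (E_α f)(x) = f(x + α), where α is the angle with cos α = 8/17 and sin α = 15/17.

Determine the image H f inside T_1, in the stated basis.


the image equals g(x) = (73/17)cos x - (57/34)sin x

E_alpha f = -5/3 + (57/34)cos x + (73/17)sin x
D E_alpha f = (73/17)cos x - (57/34)sin x


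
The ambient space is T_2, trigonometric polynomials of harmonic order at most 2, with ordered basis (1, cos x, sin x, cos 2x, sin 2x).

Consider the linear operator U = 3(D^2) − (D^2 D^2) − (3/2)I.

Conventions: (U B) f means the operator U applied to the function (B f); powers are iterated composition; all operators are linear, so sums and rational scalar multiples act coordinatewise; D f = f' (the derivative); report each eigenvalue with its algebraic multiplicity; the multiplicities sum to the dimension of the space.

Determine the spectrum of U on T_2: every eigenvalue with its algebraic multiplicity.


λ = -59/2 (multiplicity 2), λ = -11/2 (multiplicity 2), λ = -3/2 (multiplicity 1)

image of 1: -3/2
image of cos x: -(11/2)cos x
image of sin x: -(11/2)sin x
image of cos 2x: -(59/2)cos 2x
image of sin 2x: -(59/2)sin 2x
the matrix is diagonal; its diagonal is (-3/2, -11/2, -11/2, -59/2, -59/2)
for a triangular matrix the eigenvalues are the diagonal entries, with algebraic multiplicity their repetition count


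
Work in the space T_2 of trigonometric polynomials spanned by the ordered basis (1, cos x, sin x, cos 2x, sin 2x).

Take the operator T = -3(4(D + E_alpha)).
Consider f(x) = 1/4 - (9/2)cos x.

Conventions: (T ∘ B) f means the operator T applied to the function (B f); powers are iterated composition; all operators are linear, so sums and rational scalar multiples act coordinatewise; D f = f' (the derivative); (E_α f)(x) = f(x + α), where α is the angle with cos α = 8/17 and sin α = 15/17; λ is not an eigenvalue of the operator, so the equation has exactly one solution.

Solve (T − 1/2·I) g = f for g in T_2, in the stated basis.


the image equals g(x) = -1/50 + (1881/37265)cos x + (6912/37265)sin x

write g with unknown coordinates in the stated basis and equate coefficients in (T − 1/2·I) g = f
solving from the highest basis element down gives g = -1/50 + (1881/37265)cos x + (6912/37265)sin x
check: T g = 6/25 - (166752/37265)cos x + (3456/37265)sin x
so T g − 1/2·g = 1/4 - (9/2)cos x = f ✓


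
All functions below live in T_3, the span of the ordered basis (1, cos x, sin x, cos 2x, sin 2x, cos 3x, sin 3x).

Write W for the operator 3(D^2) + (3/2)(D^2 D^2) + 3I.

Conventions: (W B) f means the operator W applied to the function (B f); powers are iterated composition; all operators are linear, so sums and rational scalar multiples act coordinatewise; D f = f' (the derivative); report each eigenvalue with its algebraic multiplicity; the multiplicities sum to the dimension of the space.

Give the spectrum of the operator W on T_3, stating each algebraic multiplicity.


λ = 3/2 (multiplicity 2), λ = 3 (multiplicity 1), λ = 15 (multiplicity 2), λ = 195/2 (multiplicity 2)

image of 1: 3
image of cos x: (3/2)cos x
image of sin x: (3/2)sin x
image of cos 2x: 15cos 2x
image of sin 2x: 15sin 2x
image of cos 3x: (195/2)cos 3x
image of sin 3x: (195/2)sin 3x
the matrix is diagonal; its diagonal is (3, 3/2, 3/2, 15, 15, 195/2, 195/2)
for a triangular matrix the eigenvalues are the diagonal entries, with algebraic multiplicity their repetition count


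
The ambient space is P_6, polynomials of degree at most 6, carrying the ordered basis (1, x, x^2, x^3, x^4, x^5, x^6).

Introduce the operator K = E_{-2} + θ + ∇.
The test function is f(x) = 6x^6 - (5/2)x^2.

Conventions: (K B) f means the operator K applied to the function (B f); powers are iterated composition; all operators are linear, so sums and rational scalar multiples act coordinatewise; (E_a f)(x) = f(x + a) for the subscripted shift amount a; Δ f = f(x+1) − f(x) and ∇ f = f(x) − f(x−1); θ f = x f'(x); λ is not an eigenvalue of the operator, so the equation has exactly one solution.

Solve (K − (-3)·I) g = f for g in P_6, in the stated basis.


the result is g(x) = (3/5)x^6 + (2/5)x^5 - (25/8)x^4 + (17/2)x^3 - (37/8)x^2 - (1833/100)x + 1913/100

write g with unknown coordinates in the stated basis and equate coefficients in (K − (-3)·I) g = f
solving from the highest basis element down gives g = (3/5)x^6 + (2/5)x^5 - (25/8)x^4 + (17/2)x^3 - (37/8)x^2 - (1833/100)x + 1913/100
check: K g = (21/5)x^6 - (6/5)x^5 + (75/8)x^4 - (51/2)x^3 + (91/8)x^2 + (5499/100)x - 5739/100
so K g − (-3)·g = 6x^6 - (5/2)x^2 = f ✓


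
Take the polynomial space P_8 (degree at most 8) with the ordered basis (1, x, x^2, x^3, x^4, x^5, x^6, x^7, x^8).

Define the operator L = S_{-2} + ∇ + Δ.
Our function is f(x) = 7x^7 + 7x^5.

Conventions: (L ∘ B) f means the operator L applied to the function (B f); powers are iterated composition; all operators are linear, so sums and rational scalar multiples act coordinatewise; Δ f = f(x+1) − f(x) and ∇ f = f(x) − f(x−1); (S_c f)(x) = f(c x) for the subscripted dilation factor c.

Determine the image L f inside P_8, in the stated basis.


S_{-2} f = -896x^7 - 224x^5
∇ f = 49x^6 - 147x^5 + 280x^4 - 315x^3 + 217x^2 - 84x + 14
Δ f = 49x^6 + 147x^5 + 280x^4 + 315x^3 + 217x^2 + 84x + 14
(S_{-2} + ∇ + Δ) f = -896x^7 + 98x^6 - 224x^5 + 560x^4 + 434x^2 + 28

the image equals g(x) = -896x^7 + 98x^6 - 224x^5 + 560x^4 + 434x^2 + 28


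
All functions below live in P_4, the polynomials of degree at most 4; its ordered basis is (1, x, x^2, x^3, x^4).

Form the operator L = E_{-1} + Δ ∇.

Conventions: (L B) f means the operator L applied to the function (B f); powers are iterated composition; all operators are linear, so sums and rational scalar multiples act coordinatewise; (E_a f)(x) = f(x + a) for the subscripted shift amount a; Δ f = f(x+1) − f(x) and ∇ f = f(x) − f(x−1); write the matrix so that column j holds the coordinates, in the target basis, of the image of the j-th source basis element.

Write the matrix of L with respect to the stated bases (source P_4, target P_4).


the matrix is [[1, -1, 3, -1, 3]; [0, 1, -2, 9, -4]; [0, 0, 1, -3, 18]; [0, 0, 0, 1, -4]; [0, 0, 0, 0, 1]] (rows listed top to bottom)

image of 1: 1
image of x: x - 1
image of x^2: x^2 - 2x + 3
image of x^3: x^3 - 3x^2 + 9x - 1
image of x^4: x^4 - 4x^3 + 18x^2 - 4x + 3
each image's coordinates form column j of the matrix


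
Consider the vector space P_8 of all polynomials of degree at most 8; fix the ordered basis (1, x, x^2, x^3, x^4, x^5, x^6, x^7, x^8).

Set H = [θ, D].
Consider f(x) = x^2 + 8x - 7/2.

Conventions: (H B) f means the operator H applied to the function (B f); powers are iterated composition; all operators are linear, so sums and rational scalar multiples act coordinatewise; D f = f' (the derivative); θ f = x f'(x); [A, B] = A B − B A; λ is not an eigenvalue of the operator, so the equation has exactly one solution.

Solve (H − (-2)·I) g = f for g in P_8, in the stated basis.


write g with unknown coordinates in the stated basis and equate coefficients in (H − (-2)·I) g = f
solving from the highest basis element down gives g = (1/2)x^2 + (9/2)x + 1/2
check: H g = -x - 9/2
so H g − (-2)·g = x^2 + 8x - 7/2 = f ✓

g(x) = (1/2)x^2 + (9/2)x + 1/2


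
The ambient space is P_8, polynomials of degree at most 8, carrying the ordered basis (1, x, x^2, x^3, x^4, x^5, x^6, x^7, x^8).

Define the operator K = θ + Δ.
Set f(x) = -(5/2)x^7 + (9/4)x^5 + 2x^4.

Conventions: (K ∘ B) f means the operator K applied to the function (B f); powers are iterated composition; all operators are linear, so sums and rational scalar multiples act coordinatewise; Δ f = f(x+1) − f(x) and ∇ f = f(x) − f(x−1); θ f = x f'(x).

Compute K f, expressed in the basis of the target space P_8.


θ f = -(35/2)x^7 + (45/4)x^5 + 8x^4
Δ f = -(35/2)x^6 - (105/2)x^5 - (305/4)x^4 - 57x^3 - 18x^2 + (7/4)x + 7/4
(θ + Δ) f = -(35/2)x^7 - (35/2)x^6 - (165/4)x^5 - (273/4)x^4 - 57x^3 - 18x^2 + (7/4)x + 7/4

g(x) = -(35/2)x^7 - (35/2)x^6 - (165/4)x^5 - (273/4)x^4 - 57x^3 - 18x^2 + (7/4)x + 7/4


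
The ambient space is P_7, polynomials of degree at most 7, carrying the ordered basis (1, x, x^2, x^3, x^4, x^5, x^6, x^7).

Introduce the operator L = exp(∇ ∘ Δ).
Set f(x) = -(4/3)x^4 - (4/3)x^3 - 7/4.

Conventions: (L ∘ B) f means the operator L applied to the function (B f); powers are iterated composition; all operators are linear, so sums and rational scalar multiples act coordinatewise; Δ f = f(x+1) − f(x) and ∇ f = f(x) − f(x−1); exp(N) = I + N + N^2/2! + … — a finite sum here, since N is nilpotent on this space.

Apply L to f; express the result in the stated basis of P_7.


the image equals g(x) = -(4/3)x^4 - (4/3)x^3 - 16x^2 - 8x - 245/12

order-1 term: -16x^2 - 8x - 8/3
order-2 term: -16
the series for exp(∇ ∘ Δ) f terminates at order 2
exp(∇ ∘ Δ) f = -(4/3)x^4 - (4/3)x^3 - 16x^2 - 8x - 245/12


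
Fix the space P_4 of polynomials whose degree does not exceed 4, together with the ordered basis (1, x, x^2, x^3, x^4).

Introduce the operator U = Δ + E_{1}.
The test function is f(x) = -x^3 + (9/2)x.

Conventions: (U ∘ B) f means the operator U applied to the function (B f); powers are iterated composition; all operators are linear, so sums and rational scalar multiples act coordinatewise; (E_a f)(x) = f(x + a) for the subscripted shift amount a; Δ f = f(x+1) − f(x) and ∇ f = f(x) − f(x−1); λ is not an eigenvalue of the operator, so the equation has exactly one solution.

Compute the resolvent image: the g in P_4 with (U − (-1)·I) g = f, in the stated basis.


the result is g(x) = -(1/2)x^3 + (3/2)x^2 + (3/4)x - 7/4

write g with unknown coordinates in the stated basis and equate coefficients in (U − (-1)·I) g = f
solving from the highest basis element down gives g = -(1/2)x^3 + (3/2)x^2 + (3/4)x - 7/4
check: U g = -(1/2)x^3 - (3/2)x^2 + (15/4)x + 7/4
so U g − (-1)·g = -x^3 + (9/2)x = f ✓


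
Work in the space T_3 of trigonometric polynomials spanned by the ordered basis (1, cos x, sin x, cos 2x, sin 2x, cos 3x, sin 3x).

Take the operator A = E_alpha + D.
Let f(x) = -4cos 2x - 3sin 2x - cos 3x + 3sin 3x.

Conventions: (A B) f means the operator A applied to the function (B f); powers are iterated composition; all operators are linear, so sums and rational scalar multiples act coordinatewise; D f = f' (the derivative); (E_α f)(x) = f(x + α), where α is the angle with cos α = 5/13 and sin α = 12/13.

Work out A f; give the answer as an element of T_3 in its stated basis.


E_alpha f = (116/169)cos 2x + (837/169)sin 2x - (449/2197)cos 3x - (6933/2197)sin 3x
D f = -6cos 2x + 8sin 2x + 9cos 3x + 3sin 3x
(E_alpha + D) f = -(898/169)cos 2x + (2189/169)sin 2x + (19324/2197)cos 3x - (342/2197)sin 3x

g(x) = -(898/169)cos 2x + (2189/169)sin 2x + (19324/2197)cos 3x - (342/2197)sin 3x


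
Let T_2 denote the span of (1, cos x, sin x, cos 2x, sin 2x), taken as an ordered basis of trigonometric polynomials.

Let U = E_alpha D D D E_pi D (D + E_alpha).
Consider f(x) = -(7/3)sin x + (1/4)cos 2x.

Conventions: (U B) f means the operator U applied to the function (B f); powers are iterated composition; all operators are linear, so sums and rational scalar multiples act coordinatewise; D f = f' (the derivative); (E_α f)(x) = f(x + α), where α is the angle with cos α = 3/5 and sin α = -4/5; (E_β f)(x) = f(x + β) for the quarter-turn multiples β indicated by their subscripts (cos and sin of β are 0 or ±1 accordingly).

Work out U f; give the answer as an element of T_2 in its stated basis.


the image equals g(x) = -(21/25)cos x + (91/75)sin x + (2692/625)cos 2x + (56/625)sin 2x

D f = -(7/3)cos x - (1/2)sin 2x
E_alpha f = (28/15)cos x - (7/5)sin x - (7/100)cos 2x + (6/25)sin 2x
(D + E_alpha) f = -(7/15)cos x - (7/5)sin x - (7/100)cos 2x - (13/50)sin 2x
D (D + E_alpha) f = -(7/5)cos x + (7/15)sin x - (13/25)cos 2x + (7/50)sin 2x
E_pi D (D + E_alpha) f = (7/5)cos x - (7/15)sin x - (13/25)cos 2x + (7/50)sin 2x
D E_pi D (D + E_alpha) f = -(7/15)cos x - (7/5)sin x + (7/25)cos 2x + (26/25)sin 2x
D (D E_pi D) (D + E_alpha) f = -(7/5)cos x + (7/15)sin x + (52/25)cos 2x - (14/25)sin 2x
D (D D E_pi D (D + E_alpha)) f = (7/15)cos x + (7/5)sin x - (28/25)cos 2x - (104/25)sin 2x
E_alpha D (D D E_pi D (D + E_alpha)) f = -(21/25)cos x + (91/75)sin x + (2692/625)cos 2x + (56/625)sin 2x


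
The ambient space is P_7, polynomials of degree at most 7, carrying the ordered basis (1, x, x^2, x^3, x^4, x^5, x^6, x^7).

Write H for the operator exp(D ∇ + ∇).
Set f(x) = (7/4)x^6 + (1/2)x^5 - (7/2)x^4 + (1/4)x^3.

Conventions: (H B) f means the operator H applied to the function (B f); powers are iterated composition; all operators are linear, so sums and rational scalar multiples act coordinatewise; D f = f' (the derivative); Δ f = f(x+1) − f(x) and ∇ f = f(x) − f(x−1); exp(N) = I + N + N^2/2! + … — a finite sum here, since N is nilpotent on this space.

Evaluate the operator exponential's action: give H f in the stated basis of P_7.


order-1 term: (21/2)x^5 + (115/4)x^4 - 79x^3 + (97/2)x^2 - (23/4)x - 17/4
order-2 term: (105/4)x^4 + 110x^3 - (549/4)x^2 - (425/4)x + 245/2
order-3 term: 35x^3 + (325/2)x^2 - (103/2)x - 513/4
order-4 term: (105/4)x^2 + (215/2)x + 41/4
order-5 term: (21/2)x + 107/4
order-6 term: 7/4
the series for exp(D ∇ + ∇) f terminates at order 6
exp(D ∇ + ∇) f = (7/4)x^6 + 11x^5 + (103/2)x^4 + (265/4)x^3 + 100x^2 - (91/2)x + 115/4

g(x) = (7/4)x^6 + 11x^5 + (103/2)x^4 + (265/4)x^3 + 100x^2 - (91/2)x + 115/4


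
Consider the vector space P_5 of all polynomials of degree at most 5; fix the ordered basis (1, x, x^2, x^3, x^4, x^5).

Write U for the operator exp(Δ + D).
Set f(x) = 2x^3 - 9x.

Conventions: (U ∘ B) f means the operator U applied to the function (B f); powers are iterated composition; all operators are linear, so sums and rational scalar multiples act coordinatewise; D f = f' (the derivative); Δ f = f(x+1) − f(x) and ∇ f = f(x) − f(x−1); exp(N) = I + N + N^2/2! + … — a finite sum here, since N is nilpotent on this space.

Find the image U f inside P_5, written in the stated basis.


g(x) = 2x^3 + 12x^2 + 21x + 12

order-1 term: 12x^2 + 6x - 16
order-2 term: 24x + 12
order-3 term: 16
the series for exp(Δ + D) f terminates at order 3
exp(Δ + D) f = 2x^3 + 12x^2 + 21x + 12


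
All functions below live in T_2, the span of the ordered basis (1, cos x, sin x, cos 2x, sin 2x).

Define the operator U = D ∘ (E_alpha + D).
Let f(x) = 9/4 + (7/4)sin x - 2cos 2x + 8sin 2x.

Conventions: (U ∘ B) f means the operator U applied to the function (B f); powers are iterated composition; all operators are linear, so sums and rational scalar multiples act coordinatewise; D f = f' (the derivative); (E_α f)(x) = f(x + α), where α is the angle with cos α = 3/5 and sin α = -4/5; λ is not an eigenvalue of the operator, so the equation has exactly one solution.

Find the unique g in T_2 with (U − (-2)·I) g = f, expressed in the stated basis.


the result is g(x) = 9/8 - (7/24)cos x + (7/8)sin x + (29/2)cos 2x + (3/2)sin 2x

write g with unknown coordinates in the stated basis and equate coefficients in (U − (-2)·I) g = f
solving from the highest basis element down gives g = 9/8 - (7/24)cos x + (7/8)sin x + (29/2)cos 2x + (3/2)sin 2x
check: U g = (7/12)cos x - 31cos 2x + 5sin 2x
so U g − (-2)·g = 9/4 + (7/4)sin x - 2cos 2x + 8sin 2x = f ✓


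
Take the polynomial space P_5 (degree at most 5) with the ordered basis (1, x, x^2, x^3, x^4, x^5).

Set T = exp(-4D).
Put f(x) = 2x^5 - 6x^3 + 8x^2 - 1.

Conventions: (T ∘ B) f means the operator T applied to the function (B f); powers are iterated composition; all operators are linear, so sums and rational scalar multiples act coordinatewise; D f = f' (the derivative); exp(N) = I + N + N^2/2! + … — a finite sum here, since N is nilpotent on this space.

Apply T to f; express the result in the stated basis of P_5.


the image equals g(x) = 2x^5 - 40x^4 + 314x^3 - 1200x^2 + 2208x - 1537

order-1 term: -40x^4 + 72x^2 - 64x
order-2 term: 320x^3 - 288x + 128
order-3 term: -1280x^2 + 384
order-4 term: 2560x
order-5 term: -2048
the series for exp(-4D) f terminates at order 5
exp(-4D) f = 2x^5 - 40x^4 + 314x^3 - 1200x^2 + 2208x - 1537


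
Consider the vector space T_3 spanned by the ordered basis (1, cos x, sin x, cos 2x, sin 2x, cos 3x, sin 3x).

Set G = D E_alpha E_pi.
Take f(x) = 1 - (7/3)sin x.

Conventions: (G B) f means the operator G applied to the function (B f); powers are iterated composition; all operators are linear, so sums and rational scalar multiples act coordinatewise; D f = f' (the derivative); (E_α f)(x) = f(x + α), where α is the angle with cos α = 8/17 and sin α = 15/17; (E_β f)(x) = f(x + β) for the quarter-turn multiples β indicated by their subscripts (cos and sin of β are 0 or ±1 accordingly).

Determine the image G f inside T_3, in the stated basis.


g(x) = (56/51)cos x - (35/17)sin x

E_pi f = 1 + (7/3)sin x
E_alpha E_pi f = 1 + (35/17)cos x + (56/51)sin x
D (E_alpha E_pi) f = (56/51)cos x - (35/17)sin x


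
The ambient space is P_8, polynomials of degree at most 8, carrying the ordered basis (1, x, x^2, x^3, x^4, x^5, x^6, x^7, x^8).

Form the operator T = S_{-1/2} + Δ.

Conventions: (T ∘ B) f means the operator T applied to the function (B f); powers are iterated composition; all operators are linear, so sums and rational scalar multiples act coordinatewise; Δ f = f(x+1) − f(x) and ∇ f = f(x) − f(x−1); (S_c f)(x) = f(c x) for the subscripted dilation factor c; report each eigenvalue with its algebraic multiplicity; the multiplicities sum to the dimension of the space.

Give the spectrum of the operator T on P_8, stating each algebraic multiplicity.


image of 1: 1
image of x: -(1/2)x + 1
image of x^2: (1/4)x^2 + 2x + 1
image of x^3: -(1/8)x^3 + 3x^2 + 3x + 1
image of x^4: (1/16)x^4 + 4x^3 + 6x^2 + 4x + 1
image of x^5: -(1/32)x^5 + 5x^4 + 10x^3 + 10x^2 + 5x + 1
image of x^6: (1/64)x^6 + 6x^5 + 15x^4 + 20x^3 + 15x^2 + 6x + 1
image of x^7: -(1/128)x^7 + 7x^6 + 21x^5 + 35x^4 + 35x^3 + 21x^2 + 7x + 1
image of x^8: (1/256)x^8 + 8x^7 + 28x^6 + 56x^5 + 70x^4 + 56x^3 + 28x^2 + 8x + 1
the matrix is upper triangular; its diagonal is (1, -1/2, 1/4, -1/8, 1/16, -1/32, 1/64, -1/128, 1/256)
for a triangular matrix the eigenvalues are the diagonal entries, with algebraic multiplicity their repetition count

λ = -1/2 (multiplicity 1), λ = -1/8 (multiplicity 1), λ = -1/32 (multiplicity 1), λ = -1/128 (multiplicity 1), λ = 1/256 (multiplicity 1), λ = 1/64 (multiplicity 1), λ = 1/16 (multiplicity 1), λ = 1/4 (multiplicity 1), λ = 1 (multiplicity 1)


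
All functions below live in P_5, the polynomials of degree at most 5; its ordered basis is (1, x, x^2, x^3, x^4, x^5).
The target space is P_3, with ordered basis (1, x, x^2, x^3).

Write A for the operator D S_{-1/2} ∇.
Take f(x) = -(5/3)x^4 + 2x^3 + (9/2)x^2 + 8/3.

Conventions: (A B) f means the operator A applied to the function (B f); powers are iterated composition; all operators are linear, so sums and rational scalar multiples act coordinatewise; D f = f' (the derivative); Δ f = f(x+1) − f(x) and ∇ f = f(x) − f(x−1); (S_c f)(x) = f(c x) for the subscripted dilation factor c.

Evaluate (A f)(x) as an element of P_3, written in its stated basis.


∇ f = -(20/3)x^3 + 16x^2 - (11/3)x - 5/6
S_{-1/2} ∇ f = (5/6)x^3 + 4x^2 + (11/6)x - 5/6
D S_{-1/2} ∇ f = (5/2)x^2 + 8x + 11/6

the result is g(x) = (5/2)x^2 + 8x + 11/6


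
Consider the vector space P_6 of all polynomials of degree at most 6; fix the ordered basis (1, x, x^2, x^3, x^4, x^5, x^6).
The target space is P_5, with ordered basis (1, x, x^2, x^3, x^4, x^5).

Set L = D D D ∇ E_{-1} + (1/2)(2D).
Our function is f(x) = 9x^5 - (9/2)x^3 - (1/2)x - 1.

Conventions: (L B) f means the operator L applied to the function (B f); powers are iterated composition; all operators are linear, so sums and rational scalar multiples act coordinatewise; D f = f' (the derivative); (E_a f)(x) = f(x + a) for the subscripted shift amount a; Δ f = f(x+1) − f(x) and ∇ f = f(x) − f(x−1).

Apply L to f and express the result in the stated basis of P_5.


g(x) = 45x^4 - (27/2)x^2 + 1080x - 3241/2

E_{-1} f = 9x^5 - 45x^4 + (171/2)x^3 - (153/2)x^2 + 31x - 5
∇ E_{-1} f = 45x^4 - 270x^3 + (1233/2)x^2 - (1269/2)x + 247
D (∇ E_{-1}) f = 180x^3 - 810x^2 + 1233x - 1269/2
D D (∇ E_{-1}) f = 540x^2 - 1620x + 1233
D D D (∇ E_{-1}) f = 1080x - 1620
D f = 45x^4 - (27/2)x^2 - 1/2
(2D) f = 90x^4 - 27x^2 - 1
((1/2)(2D)) f = 45x^4 - (27/2)x^2 - 1/2
(D D D ∇ E_{-1} + (1/2)(2D)) f = 45x^4 - (27/2)x^2 + 1080x - 3241/2


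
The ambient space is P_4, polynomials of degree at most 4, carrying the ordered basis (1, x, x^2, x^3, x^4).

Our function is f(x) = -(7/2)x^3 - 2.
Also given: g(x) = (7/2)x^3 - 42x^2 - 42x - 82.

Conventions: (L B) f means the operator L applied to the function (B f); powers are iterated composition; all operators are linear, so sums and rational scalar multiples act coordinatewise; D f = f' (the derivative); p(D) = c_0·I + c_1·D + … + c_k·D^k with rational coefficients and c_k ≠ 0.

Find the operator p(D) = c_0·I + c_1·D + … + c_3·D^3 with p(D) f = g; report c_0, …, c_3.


p(D) = -I + 4·D + 2·D^2 + 4·D^3, i.e. c_0 = -1, c_1 = 4, c_2 = 2, c_3 = 4

D^0 f = -(7/2)x^3 - 2
D^1 f = -(21/2)x^2
D^2 f = -21x
D^3 f = -21
matching coefficients of g against c_0 f + c_1 Df + … from the top degree down determines the c_i
solution: c_0 = -1, c_1 = 4, c_2 = 2, c_3 = 4


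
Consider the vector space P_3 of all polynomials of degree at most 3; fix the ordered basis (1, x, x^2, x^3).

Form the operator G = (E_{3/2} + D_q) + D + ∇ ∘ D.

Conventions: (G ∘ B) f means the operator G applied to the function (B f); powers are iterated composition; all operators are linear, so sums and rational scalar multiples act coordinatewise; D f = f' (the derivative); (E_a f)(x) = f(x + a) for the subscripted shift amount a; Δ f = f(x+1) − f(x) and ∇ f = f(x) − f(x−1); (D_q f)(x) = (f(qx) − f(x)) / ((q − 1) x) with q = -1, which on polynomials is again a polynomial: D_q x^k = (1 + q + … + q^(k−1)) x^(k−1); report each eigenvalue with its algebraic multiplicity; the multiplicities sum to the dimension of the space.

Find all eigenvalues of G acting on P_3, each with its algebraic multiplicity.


image of 1: 1
image of x: x + 7/2
image of x^2: x^2 + 5x + 17/4
image of x^3: x^3 + (17/2)x^2 + (51/4)x + 3/8
the matrix is upper triangular; its diagonal is (1, 1, 1, 1)
for a triangular matrix the eigenvalues are the diagonal entries, with algebraic multiplicity their repetition count

λ = 1 (multiplicity 4)


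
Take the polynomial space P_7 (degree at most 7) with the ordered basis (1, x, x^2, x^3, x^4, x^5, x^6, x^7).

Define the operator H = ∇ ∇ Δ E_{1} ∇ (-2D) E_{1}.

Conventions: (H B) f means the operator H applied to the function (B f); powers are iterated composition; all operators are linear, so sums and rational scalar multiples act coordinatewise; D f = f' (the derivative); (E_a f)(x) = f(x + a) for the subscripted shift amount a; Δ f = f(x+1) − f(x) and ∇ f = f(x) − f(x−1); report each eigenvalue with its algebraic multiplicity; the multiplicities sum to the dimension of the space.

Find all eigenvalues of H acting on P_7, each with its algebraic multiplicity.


image of 1: 0
image of x: 0
image of x^2: 0
image of x^3: 0
image of x^4: 0
image of x^5: -240
image of x^6: -1440x - 1440
image of x^7: -5040x^2 - 10080x - 6720
the matrix is upper triangular; its diagonal is (0, 0, 0, 0, 0, 0, 0, 0)
for a triangular matrix the eigenvalues are the diagonal entries, with algebraic multiplicity their repetition count

λ = 0 (multiplicity 8)


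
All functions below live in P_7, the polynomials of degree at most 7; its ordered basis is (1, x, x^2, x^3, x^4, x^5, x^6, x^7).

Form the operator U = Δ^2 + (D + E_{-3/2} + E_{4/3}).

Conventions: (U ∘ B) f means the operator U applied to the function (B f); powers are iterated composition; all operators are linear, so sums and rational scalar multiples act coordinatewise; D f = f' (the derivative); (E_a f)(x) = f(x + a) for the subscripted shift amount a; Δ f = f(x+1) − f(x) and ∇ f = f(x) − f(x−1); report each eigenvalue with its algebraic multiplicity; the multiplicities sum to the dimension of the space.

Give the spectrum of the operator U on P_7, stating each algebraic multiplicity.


image of 1: 2
image of x: 2x + 5/6
image of x^2: 2x^2 + (5/3)x + 217/36
image of x^3: 2x^3 + (5/2)x^2 + (217/12)x + 1079/216
image of x^4: 2x^4 + (10/3)x^3 + (217/6)x^2 + (1079/54)x + 28801/1296
image of x^5: 2x^5 + (25/6)x^4 + (1085/18)x^3 + (5395/108)x^2 + (144005/1296)x + 206999/7776
image of x^6: 2x^6 + 5x^5 + (1085/12)x^4 + (5395/54)x^3 + (144005/432)x^2 + (206999/1296)x + 3686257/46656
image of x^7: 2x^7 + (35/6)x^6 + (1519/12)x^5 + (37765/216)x^4 + (1008035/1296)x^3 + (1448993/2592)x^2 + (25803799/46656)x + 32586119/279936
the matrix is upper triangular; its diagonal is (2, 2, 2, 2, 2, 2, 2, 2)
for a triangular matrix the eigenvalues are the diagonal entries, with algebraic multiplicity their repetition count

λ = 2 (multiplicity 8)


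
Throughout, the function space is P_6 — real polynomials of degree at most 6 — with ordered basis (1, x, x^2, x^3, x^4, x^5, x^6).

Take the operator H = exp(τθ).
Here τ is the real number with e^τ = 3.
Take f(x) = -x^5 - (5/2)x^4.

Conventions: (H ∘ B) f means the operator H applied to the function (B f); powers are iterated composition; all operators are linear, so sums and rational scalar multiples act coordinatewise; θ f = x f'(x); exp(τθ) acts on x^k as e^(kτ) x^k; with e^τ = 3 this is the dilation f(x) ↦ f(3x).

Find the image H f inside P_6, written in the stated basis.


exp(τθ) x^k = e^(kτ) x^k; with e^τ = 3 this sends x^k to 3^k x^k
x^4 ↦ 81 x^4
x^5 ↦ 243 x^5
applying this coordinatewise to f: exp(τθ) f = -243x^5 - (405/2)x^4

g(x) = -243x^5 - (405/2)x^4


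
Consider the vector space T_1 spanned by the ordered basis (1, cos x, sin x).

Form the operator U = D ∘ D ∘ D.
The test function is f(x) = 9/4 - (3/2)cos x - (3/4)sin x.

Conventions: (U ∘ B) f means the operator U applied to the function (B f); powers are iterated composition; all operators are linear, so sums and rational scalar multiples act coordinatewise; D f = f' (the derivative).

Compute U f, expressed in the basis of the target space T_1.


g(x) = (3/4)cos x - (3/2)sin x

D f = -(3/4)cos x + (3/2)sin x
D D f = (3/2)cos x + (3/4)sin x
D D D f = (3/4)cos x - (3/2)sin x


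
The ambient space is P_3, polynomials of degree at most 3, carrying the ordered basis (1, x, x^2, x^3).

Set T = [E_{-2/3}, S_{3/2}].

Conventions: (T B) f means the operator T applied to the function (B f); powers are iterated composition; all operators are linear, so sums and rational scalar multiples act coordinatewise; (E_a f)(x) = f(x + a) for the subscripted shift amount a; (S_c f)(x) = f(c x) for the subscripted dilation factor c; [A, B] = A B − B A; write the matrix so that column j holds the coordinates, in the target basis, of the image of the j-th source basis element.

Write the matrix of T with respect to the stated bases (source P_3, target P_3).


image of 1: 0
image of x: -1/3
image of x^2: -x + 5/9
image of x^3: -(9/4)x^2 + (5/2)x - 19/27
each image's coordinates form column j of the matrix

the matrix is [[0, -1/3, 5/9, -19/27]; [0, 0, -1, 5/2]; [0, 0, 0, -9/4]; [0, 0, 0, 0]] (rows listed top to bottom)


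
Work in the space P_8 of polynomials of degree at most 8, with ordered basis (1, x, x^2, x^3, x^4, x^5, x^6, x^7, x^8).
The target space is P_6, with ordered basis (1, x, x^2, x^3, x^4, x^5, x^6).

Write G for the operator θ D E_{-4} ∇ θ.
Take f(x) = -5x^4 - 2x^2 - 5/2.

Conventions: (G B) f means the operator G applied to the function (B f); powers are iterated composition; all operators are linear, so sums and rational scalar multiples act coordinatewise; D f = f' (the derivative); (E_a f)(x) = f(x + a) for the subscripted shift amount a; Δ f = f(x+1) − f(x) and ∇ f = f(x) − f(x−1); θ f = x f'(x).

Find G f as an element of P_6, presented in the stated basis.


the result is g(x) = -480x^2 + 2160x

θ f = -20x^4 - 4x^2
∇ θ f = -80x^3 + 120x^2 - 88x + 24
E_{-4} ∇ θ f = -80x^3 + 1080x^2 - 4888x + 7416
D (E_{-4} ∇ θ) f = -240x^2 + 2160x - 4888
θ D (E_{-4} ∇ θ) f = -480x^2 + 2160x


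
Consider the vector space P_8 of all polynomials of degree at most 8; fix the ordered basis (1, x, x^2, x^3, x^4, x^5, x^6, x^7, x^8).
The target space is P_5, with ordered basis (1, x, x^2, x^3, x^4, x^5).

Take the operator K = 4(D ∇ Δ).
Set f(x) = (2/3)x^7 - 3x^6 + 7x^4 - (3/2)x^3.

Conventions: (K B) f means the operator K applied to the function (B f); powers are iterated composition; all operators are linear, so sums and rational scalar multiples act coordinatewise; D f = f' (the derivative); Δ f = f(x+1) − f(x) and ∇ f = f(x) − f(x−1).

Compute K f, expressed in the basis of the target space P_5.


Δ f = (14/3)x^6 - 4x^5 - (65/3)x^4 - (26/3)x^3 + (13/2)x^2 + (61/6)x + 19/6
∇ Δ f = 28x^5 - 90x^4 + (140/3)x^3 - 6x^2 + (1/3)x + 8
D ∇ Δ f = 140x^4 - 360x^3 + 140x^2 - 12x + 1/3
(4(D ∇ Δ)) f = 560x^4 - 1440x^3 + 560x^2 - 48x + 4/3

g(x) = 560x^4 - 1440x^3 + 560x^2 - 48x + 4/3


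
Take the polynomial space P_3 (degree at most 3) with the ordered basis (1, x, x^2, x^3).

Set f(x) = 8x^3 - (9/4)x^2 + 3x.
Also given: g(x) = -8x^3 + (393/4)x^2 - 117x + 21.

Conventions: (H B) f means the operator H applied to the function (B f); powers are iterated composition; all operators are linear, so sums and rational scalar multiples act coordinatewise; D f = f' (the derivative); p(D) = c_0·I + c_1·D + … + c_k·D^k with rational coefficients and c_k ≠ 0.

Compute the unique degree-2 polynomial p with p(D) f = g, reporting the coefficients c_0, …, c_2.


D^0 f = 8x^3 - (9/4)x^2 + 3x
D^1 f = 24x^2 - (9/2)x + 3
D^2 f = 48x - 9/2
matching coefficients of g against c_0 f + c_1 Df + … from the top degree down determines the c_i
solution: c_0 = -1, c_1 = 4, c_2 = -2

p(D) = -I + 4·D − 2·D^2, i.e. c_0 = -1, c_1 = 4, c_2 = -2


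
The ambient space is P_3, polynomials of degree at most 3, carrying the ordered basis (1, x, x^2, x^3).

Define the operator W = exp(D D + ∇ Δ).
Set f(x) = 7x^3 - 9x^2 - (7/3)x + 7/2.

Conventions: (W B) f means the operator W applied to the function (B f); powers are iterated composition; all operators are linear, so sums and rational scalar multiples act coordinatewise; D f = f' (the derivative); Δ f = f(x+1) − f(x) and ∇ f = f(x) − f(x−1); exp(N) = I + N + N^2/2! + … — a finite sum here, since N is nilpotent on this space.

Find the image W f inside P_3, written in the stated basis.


order-1 term: 84x - 36
the series for exp(D D + ∇ Δ) f terminates at order 1
exp(D D + ∇ Δ) f = 7x^3 - 9x^2 + (245/3)x - 65/2

g(x) = 7x^3 - 9x^2 + (245/3)x - 65/2


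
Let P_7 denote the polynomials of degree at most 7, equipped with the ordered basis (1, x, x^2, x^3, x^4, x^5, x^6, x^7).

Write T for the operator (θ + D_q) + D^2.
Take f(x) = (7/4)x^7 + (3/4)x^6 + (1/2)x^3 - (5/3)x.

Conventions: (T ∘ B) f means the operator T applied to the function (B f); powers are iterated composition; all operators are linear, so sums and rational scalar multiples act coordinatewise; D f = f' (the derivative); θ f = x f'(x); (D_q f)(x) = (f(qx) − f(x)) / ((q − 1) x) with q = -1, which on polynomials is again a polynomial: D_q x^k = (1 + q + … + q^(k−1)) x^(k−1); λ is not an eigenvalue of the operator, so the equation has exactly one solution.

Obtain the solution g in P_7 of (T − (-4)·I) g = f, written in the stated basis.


write g with unknown coordinates in the stated basis and equate coefficients in (T − (-4)·I) g = f
solving from the highest basis element down gives g = (7/44)x^7 + (13/220)x^6 - (49/66)x^5 - (17/132)x^4 + (1013/462)x^3 - (299/2772)x^2 - (3424/1155)x + 22039/27720
check: T g = (49/44)x^7 + (113/220)x^6 + (98/33)x^5 + (17/33)x^4 - (3821/462)x^3 + (299/693)x^2 + (11771/1155)x - 22039/6930
so T g − (-4)·g = (7/4)x^7 + (3/4)x^6 + (1/2)x^3 - (5/3)x = f ✓

the result is g(x) = (7/44)x^7 + (13/220)x^6 - (49/66)x^5 - (17/132)x^4 + (1013/462)x^3 - (299/2772)x^2 - (3424/1155)x + 22039/27720


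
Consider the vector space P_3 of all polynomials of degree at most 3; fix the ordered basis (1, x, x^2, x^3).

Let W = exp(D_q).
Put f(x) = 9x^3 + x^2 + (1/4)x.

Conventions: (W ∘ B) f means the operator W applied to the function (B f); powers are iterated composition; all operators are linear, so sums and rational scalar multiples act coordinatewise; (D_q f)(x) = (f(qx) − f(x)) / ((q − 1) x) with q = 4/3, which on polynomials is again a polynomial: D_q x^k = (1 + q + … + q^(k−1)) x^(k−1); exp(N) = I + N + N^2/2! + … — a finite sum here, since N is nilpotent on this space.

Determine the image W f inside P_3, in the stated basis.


order-1 term: 37x^2 + (7/3)x + 1/4
order-2 term: (259/6)x + 7/6
order-3 term: 259/18
the series for exp(D_q) f terminates at order 3
exp(D_q) f = 9x^3 + 38x^2 + (183/4)x + 569/36

the result is g(x) = 9x^3 + 38x^2 + (183/4)x + 569/36


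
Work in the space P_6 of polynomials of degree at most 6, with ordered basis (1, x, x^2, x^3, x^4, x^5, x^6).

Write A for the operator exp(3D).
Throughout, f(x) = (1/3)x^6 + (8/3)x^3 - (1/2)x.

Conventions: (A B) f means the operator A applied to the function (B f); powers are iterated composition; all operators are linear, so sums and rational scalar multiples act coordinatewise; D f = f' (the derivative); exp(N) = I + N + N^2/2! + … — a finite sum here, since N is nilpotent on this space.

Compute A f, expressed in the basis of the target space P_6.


order-1 term: 6x^5 + 24x^2 - 3/2
order-2 term: 45x^4 + 72x
order-3 term: 180x^3 + 72
order-4 term: 405x^2
order-5 term: 486x
order-6 term: 243
the series for exp(3D) f terminates at order 6
exp(3D) f = (1/3)x^6 + 6x^5 + 45x^4 + (548/3)x^3 + 429x^2 + (1115/2)x + 627/2

the result is g(x) = (1/3)x^6 + 6x^5 + 45x^4 + (548/3)x^3 + 429x^2 + (1115/2)x + 627/2


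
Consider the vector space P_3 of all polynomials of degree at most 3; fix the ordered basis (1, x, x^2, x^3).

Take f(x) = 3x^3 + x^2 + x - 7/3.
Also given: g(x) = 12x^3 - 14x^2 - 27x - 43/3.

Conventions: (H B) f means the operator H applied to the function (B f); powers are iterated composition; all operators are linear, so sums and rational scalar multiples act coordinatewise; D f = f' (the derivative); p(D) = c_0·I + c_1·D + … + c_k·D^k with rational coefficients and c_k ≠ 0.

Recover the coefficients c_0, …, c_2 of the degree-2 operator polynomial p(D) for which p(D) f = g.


p(D) = 4·I − 2·D − (3/2)·D^2, i.e. c_0 = 4, c_1 = -2, c_2 = -3/2

D^0 f = 3x^3 + x^2 + x - 7/3
D^1 f = 9x^2 + 2x + 1
D^2 f = 18x + 2
matching coefficients of g against c_0 f + c_1 Df + … from the top degree down determines the c_i
solution: c_0 = 4, c_1 = -2, c_2 = -3/2


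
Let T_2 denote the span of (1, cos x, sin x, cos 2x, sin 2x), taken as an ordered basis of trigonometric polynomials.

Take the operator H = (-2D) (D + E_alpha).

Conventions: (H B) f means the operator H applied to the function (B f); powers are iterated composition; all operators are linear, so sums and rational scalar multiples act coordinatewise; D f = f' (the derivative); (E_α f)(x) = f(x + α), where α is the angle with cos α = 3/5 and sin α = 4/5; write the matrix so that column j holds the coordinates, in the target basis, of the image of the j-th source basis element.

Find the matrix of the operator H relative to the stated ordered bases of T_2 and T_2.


the matrix is [[0, 0, 0, 0, 0]; [0, 18/5, -6/5, 0, 0]; [0, 6/5, 18/5, 0, 0]; [0, 0, 0, 296/25, 28/25]; [0, 0, 0, -28/25, 296/25]] (rows listed top to bottom)

image of 1: 0
image of cos x: (18/5)cos x + (6/5)sin x
image of sin x: -(6/5)cos x + (18/5)sin x
image of cos 2x: (296/25)cos 2x - (28/25)sin 2x
image of sin 2x: (28/25)cos 2x + (296/25)sin 2x
each image's coordinates form column j of the matrix


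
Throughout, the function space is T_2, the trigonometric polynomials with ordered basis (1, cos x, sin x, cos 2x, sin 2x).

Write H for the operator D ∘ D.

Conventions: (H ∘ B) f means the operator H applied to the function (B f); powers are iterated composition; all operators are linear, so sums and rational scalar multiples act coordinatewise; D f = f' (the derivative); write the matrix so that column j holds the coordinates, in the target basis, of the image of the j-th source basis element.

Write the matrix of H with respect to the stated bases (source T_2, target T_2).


image of 1: 0
image of cos x: -cos x
image of sin x: -sin x
image of cos 2x: -4cos 2x
image of sin 2x: -4sin 2x
each image's coordinates form column j of the matrix

the matrix is [[0, 0, 0, 0, 0]; [0, -1, 0, 0, 0]; [0, 0, -1, 0, 0]; [0, 0, 0, -4, 0]; [0, 0, 0, 0, -4]] (rows listed top to bottom)


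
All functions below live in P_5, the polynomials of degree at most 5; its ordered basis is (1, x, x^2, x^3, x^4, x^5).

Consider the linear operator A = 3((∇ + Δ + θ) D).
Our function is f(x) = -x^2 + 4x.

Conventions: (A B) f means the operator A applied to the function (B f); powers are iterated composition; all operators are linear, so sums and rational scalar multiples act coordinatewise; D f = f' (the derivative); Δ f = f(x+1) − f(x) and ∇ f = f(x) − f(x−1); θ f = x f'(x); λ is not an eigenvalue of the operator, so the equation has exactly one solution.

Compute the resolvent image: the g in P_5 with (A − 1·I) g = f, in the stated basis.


write g with unknown coordinates in the stated basis and equate coefficients in (A − 1·I) g = f
solving from the highest basis element down gives g = x^2 + 2x + 12
check: A g = 6x + 12
so A g − 1·g = -x^2 + 4x = f ✓

g(x) = x^2 + 2x + 12
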